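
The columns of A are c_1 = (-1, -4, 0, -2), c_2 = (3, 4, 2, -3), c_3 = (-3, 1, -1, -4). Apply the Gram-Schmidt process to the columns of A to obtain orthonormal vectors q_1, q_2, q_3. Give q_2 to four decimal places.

c_1 = (-1, -4, 0, -2); ‖c_1‖ = 4.5826, so q_1 = (-0.2182, -0.8729, 0.0000, -0.4364).
q_1·c_2 = (-0.2182)·3 + (-0.8729)·4 + 0.0000·2 + (-0.4364)·(-3) = -2.8368.
u_2 = c_2 + 2.8368·q_1 = (2.3810, 1.5238, 2.0000, -4.2381).
‖u_2‖ = 5.4729, so q_2 = (0.4350, 0.2784, 0.3654, -0.7744).

q_2 = (0.4350, 0.2784, 0.3654, -0.7744)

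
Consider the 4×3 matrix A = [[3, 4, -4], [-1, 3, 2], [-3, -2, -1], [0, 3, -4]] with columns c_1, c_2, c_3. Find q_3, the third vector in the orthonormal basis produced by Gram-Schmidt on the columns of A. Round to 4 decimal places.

c_1 = (3, -1, -3, 0); ‖c_1‖ = 4.3589, so q_1 = (0.6882, -0.2294, -0.6882, 0.0000).
q_1·c_2 = 0.6882·4 + (-0.2294)·3 + (-0.6882)·(-2) + 0.0000·3 = 3.4412.
u_2 = c_2 − 3.4412·q_1 = (1.6316, 3.7895, 0.3684, 3.0000).
‖u_2‖ = 5.1145, so q_2 = (0.3190, 0.7409, 0.0720, 0.5866).
q_1·c_3 = 0.6882·(-4) + (-0.2294)·2 + (-0.6882)·(-1) + 0.0000·(-4) = -2.5236; q_2·c_3 = 0.3190·(-4) + 0.7409·2 + 0.0720·(-1) + 0.5866·(-4) = -2.2125.
u_3 = c_3 + 2.5236·q_1 + 2.2125·q_2 = (-1.5573, 3.0604, -2.5775, -2.7022).
‖u_3‖ = 5.0731, so q_3 = (-0.3070, 0.6033, -0.5081, -0.5327).

q_3 = (-0.3070, 0.6033, -0.5081, -0.5327)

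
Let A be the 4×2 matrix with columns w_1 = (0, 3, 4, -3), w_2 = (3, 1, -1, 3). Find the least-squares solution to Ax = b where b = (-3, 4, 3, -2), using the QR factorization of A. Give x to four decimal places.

w_1 = (0, 3, 4, -3); ‖w_1‖ = 5.8310, so q_1 = (0.0000, 0.5145, 0.6860, -0.5145).
q_1·w_2 = 0.0000·3 + 0.5145·1 + 0.6860·(-1) + (-0.5145)·3 = -1.7150.
u_2 = w_2 + 1.7150·q_1 = (3.0000, 1.8824, 0.1765, 2.1176).
‖u_2‖ = 4.1302, so q_2 = (0.7264, 0.4557, 0.0427, 0.5127).
Qᵀb = (5.1450, -1.2533).
Back-substitute: x_2 = -1.2533/4.1302 = -0.3034.
x_1 = (5.1450 + 1.7150·(-0.3034))/5.8310 = 0.7931.

x = (0.7931, -0.3034)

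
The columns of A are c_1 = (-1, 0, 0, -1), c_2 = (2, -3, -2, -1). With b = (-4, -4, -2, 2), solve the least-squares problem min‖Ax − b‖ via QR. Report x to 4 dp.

x = (1.2000, 0.4000)

e_1 = c_1/‖c_1‖ = (-1, 0, 0, -1)/1.4142 = (-0.7071, 0.0000, 0.0000, -0.7071).
r_{12} = e_1·c_2 = -0.7071.
u_2 = c_2 + 0.7071·e_1 = (1.5000, -3.0000, -2.0000, -1.5000).
‖u_2‖ = 4.1833, so e_2 = (0.3586, -0.7171, -0.4781, -0.3586).
Qᵀb = (1.4142, 1.6733).
Back-substitute: x_2 = 1.6733/4.1833 = 0.4000.
x_1 = (1.4142 + 0.7071·0.4000)/1.4142 = 1.2000.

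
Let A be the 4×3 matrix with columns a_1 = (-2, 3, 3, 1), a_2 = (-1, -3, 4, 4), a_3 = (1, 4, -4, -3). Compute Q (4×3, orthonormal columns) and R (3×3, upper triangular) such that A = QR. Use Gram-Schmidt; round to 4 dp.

a_1 = (-2, 3, 3, 1); ‖a_1‖ = 4.7958, so q_1 = (-0.4170, 0.6255, 0.6255, 0.2085).
q_1·a_2 = (-0.4170)·(-1) + 0.6255·(-3) + 0.6255·4 + 0.2085·4 = 1.8766.
u_2 = a_2 − 1.8766·q_1 = (-0.2174, -4.1739, 2.8261, 3.6087).
‖u_2‖ = 6.2031, so q_2 = (-0.0350, -0.6729, 0.4556, 0.5818).
q_1·a_3 = (-0.4170)·1 + 0.6255·4 + 0.6255·(-4) + 0.2085·(-3) = -1.0426; q_2·a_3 = (-0.0350)·1 + (-0.6729)·4 + 0.4556·(-4) + 0.5818·(-3) = -6.2942.
u_3 = a_3 + 1.0426·q_1 + 6.2942·q_2 = (0.3446, 0.4169, -0.4802, 0.8791).
‖u_3‖ = 1.1384, so q_3 = (0.3027, 0.3662, -0.4218, 0.7722).

Q = [[-0.4170, -0.0350, 0.3027], [0.6255, -0.6729, 0.3662], [0.6255, 0.4556, -0.4218], [0.2085, 0.5818, 0.7722]], R = [[4.7958, 1.8766, -1.0426], [0.0000, 6.2031, -6.2942], [0.0000, 0.0000, 1.1384]]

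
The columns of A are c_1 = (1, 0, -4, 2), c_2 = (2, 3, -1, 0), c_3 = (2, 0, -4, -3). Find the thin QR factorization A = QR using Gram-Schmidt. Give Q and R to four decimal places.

c_1 = (1, 0, -4, 2); ‖c_1‖ = 4.5826, so e_1 = (0.2182, 0.0000, -0.8729, 0.4364).
e_1·c_2 = 0.2182·2 + 0.0000·3 + (-0.8729)·(-1) + 0.4364·0 = 1.3093.
u_2 = c_2 − 1.3093·e_1 = (1.7143, 3.0000, 0.1429, -0.5714).
‖u_2‖ = 3.5051, so e_2 = (0.4891, 0.8559, 0.0408, -0.1630).
e_1·c_3 = 0.2182·2 + 0.0000·0 + (-0.8729)·(-4) + 0.4364·(-3) = 2.6186; e_2·c_3 = 0.4891·2 + 0.8559·0 + 0.0408·(-4) + (-0.1630)·(-3) = 1.3042.
u_3 = c_3 − 2.6186·e_1 − 1.3042·e_2 = (0.7907, -1.1163, -1.7674, -3.9302).
‖u_3‖ = 4.5213, so e_3 = (0.1749, -0.2469, -0.3909, -0.8693).

Q = [[0.2182, 0.4891, 0.1749], [0.0000, 0.8559, -0.2469], [-0.8729, 0.0408, -0.3909], [0.4364, -0.1630, -0.8693]], R = [[4.5826, 1.3093, 2.6186], [0.0000, 3.5051, 1.3042], [0.0000, 0.0000, 4.5213]]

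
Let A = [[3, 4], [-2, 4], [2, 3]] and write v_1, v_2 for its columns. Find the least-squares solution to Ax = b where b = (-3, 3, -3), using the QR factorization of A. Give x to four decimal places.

e_1 = v_1/‖v_1‖ = (3, -2, 2)/4.1231 = (0.7276, -0.4851, 0.4851).
r_{12} = e_1·v_2 = 2.4254.
u_2 = v_2 − 2.4254·e_1 = (2.2353, 5.1765, 1.8235).
‖u_2‖ = 5.9260, so e_2 = (0.3772, 0.8735, 0.3077).
Qᵀb = (-5.0932, 0.5658).
Back-substitute: x_2 = 0.5658/5.9260 = 0.0955.
x_1 = (-5.0932 − 2.4254·0.0955)/4.1231 = -1.2915.

x = (-1.2915, 0.0955)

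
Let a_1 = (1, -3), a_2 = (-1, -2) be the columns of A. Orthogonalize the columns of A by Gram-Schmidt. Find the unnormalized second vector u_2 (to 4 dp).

u_2 = (-1.5000, -0.5000)

a_1 = (1, -3); ‖a_1‖ = 3.1623, so q_1 = (0.3162, -0.9487).
q_1·a_2 = 0.3162·(-1) + (-0.9487)·(-2) = 1.5811.
u_2 = a_2 − 1.5811·q_1 = (-1.5000, -0.5000).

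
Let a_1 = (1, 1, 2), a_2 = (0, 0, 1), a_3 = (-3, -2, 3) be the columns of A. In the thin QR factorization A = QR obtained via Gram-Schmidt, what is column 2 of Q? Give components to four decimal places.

a_1 = (1, 1, 2); ‖a_1‖ = 2.4495, so e_1 = (0.4082, 0.4082, 0.8165).
e_1·a_2 = 0.4082·0 + 0.4082·0 + 0.8165·1 = 0.8165.
u_2 = a_2 − 0.8165·e_1 = (-0.3333, -0.3333, 0.3333).
‖u_2‖ = 0.5774, so e_2 = (-0.5774, -0.5774, 0.5774).

e_2 = (-0.5774, -0.5774, 0.5774)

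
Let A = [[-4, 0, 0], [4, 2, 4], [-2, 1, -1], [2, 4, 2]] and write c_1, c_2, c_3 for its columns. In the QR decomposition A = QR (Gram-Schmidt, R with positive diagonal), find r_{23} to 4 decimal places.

c_1 = (-4, 4, -2, 2); ‖c_1‖ = 6.3246, so q_1 = (-0.6325, 0.6325, -0.3162, 0.3162).
q_1·c_2 = (-0.6325)·0 + 0.6325·2 + (-0.3162)·1 + 0.3162·4 = 2.2136.
u_2 = c_2 − 2.2136·q_1 = (1.4000, 0.6000, 1.7000, 3.3000).
‖u_2‖ = 4.0125, so q_2 = (0.3489, 0.1495, 0.4237, 0.8224).
r_{23} = q_2·c_3 = 1.8193.

r_{23} = 1.8193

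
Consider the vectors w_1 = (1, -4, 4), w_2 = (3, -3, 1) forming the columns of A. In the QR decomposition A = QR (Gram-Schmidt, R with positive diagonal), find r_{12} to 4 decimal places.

r_{12} = 3.3075

w_1 = (1, -4, 4); ‖w_1‖ = 5.7446, so q_1 = (0.1741, -0.6963, 0.6963).
r_{12} = q_1·w_2 = 3.3075.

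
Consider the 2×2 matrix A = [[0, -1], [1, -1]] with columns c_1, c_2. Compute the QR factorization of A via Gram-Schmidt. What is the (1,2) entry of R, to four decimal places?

r_{12} = -1.0000

c_1 = (0, 1); ‖c_1‖ = 1.0000, so e_1 = (0.0000, 1.0000).
r_{12} = e_1·c_2 = -1.0000.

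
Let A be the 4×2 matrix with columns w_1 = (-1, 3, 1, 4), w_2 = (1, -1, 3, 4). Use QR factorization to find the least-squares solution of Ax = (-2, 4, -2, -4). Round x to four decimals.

x = (0.6190, -1.3810)

e_1 = w_1/‖w_1‖ = (-1, 3, 1, 4)/5.1962 = (-0.1925, 0.5774, 0.1925, 0.7698).
r_{12} = e_1·w_2 = 2.8868.
u_2 = w_2 − 2.8868·e_1 = (1.5556, -2.6667, 2.4444, 1.7778).
‖u_2‖ = 4.3205, so e_2 = (0.3600, -0.6172, 0.5658, 0.4115).
Qᵀb = (-0.7698, -5.9664).
Back-substitute: x_2 = -5.9664/4.3205 = -1.3810.
x_1 = (-0.7698 − 2.8868·(-1.3810))/5.1962 = 0.6190.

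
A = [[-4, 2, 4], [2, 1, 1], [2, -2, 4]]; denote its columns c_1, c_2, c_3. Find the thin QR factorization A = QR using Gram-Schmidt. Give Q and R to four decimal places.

Q = [[-0.8165, 0.1516, 0.5571], [0.4082, 0.8339, 0.3714], [0.4082, -0.5307, 0.7428]], R = [[4.8990, -2.0412, -1.2247], [0.0000, 2.1985, -0.6823], [0.0000, 0.0000, 5.5709]]

q_1 = c_1/‖c_1‖ = (-4, 2, 2)/4.8990 = (-0.8165, 0.4082, 0.4082).
r_{12} = q_1·c_2 = -2.0412.
u_2 = c_2 + 2.0412·q_1 = (0.3333, 1.8333, -1.1667).
‖u_2‖ = 2.1985, so q_2 = (0.1516, 0.8339, -0.5307).
r_{13} = q_1·c_3 = -1.2247; r_{23} = q_2·c_3 = -0.6823.
u_3 = c_3 + 1.2247·q_1 + 0.6823·q_2 = (3.1034, 2.0690, 4.1379).
‖u_3‖ = 5.5709, so q_3 = (0.5571, 0.3714, 0.7428).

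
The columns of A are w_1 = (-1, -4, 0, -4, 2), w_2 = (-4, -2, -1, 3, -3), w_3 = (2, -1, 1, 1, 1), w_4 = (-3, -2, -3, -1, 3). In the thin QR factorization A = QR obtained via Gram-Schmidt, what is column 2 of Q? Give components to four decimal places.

w_1 = (-1, -4, 0, -4, 2); ‖w_1‖ = 6.0828, so e_1 = (-0.1644, -0.6576, 0.0000, -0.6576, 0.3288).
e_1·w_2 = (-0.1644)·(-4) + (-0.6576)·(-2) + 0.0000·(-1) + (-0.6576)·3 + 0.3288·(-3) = -0.9864.
u_2 = w_2 + 0.9864·e_1 = (-4.1622, -2.6486, -1.0000, 2.3514, -2.6757).
‖u_2‖ = 6.1666, so e_2 = (-0.6750, -0.4295, -0.1622, 0.3813, -0.4339).

e_2 = (-0.6750, -0.4295, -0.1622, 0.3813, -0.4339)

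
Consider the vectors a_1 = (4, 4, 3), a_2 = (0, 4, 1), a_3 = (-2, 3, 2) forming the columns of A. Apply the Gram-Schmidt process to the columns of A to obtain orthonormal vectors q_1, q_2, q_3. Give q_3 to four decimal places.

a_1 = (4, 4, 3); ‖a_1‖ = 6.4031, so q_1 = (0.6247, 0.6247, 0.4685).
q_1·a_2 = 0.6247·0 + 0.6247·4 + 0.4685·1 = 2.9673.
u_2 = a_2 − 2.9673·q_1 = (-1.8537, 2.1463, -0.3902).
‖u_2‖ = 2.8627, so q_2 = (-0.6475, 0.7498, -0.1363).
q_1·a_3 = 0.6247·(-2) + 0.6247·3 + 0.4685·2 = 1.5617; q_2·a_3 = (-0.6475)·(-2) + 0.7498·3 + (-0.1363)·2 = 3.2717.
u_3 = a_3 − 1.5617·q_1 − 3.2717·q_2 = (-0.8571, -0.4286, 1.7143).
‖u_3‖ = 1.9640, so q_3 = (-0.4364, -0.2182, 0.8729).

q_3 = (-0.4364, -0.2182, 0.8729)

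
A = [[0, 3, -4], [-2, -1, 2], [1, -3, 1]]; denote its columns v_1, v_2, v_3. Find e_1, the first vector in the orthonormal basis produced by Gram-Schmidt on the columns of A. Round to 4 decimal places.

e_1 = (0.0000, -0.8944, 0.4472)

e_1 = v_1/‖v_1‖ = (0, -2, 1)/2.2361 = (0.0000, -0.8944, 0.4472).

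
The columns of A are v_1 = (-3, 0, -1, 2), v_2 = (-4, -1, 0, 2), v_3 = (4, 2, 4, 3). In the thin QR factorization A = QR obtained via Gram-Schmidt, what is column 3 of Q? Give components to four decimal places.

e_3 = (0.2827, 0.2913, 0.5740, 0.7111)

v_1 = (-3, 0, -1, 2); ‖v_1‖ = 3.7417, so e_1 = (-0.8018, 0.0000, -0.2673, 0.5345).
e_1·v_2 = (-0.8018)·(-4) + 0.0000·(-1) + (-0.2673)·0 + 0.5345·2 = 4.2762.
u_2 = v_2 − 4.2762·e_1 = (-0.5714, -1.0000, 1.1429, -0.2857).
‖u_2‖ = 1.6475, so e_2 = (-0.3468, -0.6070, 0.6937, -0.1734).
e_1·v_3 = (-0.8018)·4 + 0.0000·2 + (-0.2673)·4 + 0.5345·3 = -2.6726; e_2·v_3 = (-0.3468)·4 + (-0.6070)·2 + 0.6937·4 + (-0.1734)·3 = -0.3468.
u_3 = v_3 + 2.6726·e_1 + 0.3468·e_2 = (1.7368, 1.7895, 3.5263, 4.3684).
‖u_3‖ = 6.1430, so e_3 = (0.2827, 0.2913, 0.5740, 0.7111).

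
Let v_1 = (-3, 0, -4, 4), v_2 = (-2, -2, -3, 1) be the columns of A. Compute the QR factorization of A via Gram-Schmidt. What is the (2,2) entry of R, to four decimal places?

r_{22} = 2.4890

v_1 = (-3, 0, -4, 4); ‖v_1‖ = 6.4031, so q_1 = (-0.4685, 0.0000, -0.6247, 0.6247).
q_1·v_2 = (-0.4685)·(-2) + 0.0000·(-2) + (-0.6247)·(-3) + 0.6247·1 = 3.4358.
u_2 = v_2 − 3.4358·q_1 = (-0.3902, -2.0000, -0.8537, -1.1463).
r_{22} = ‖u_2‖ = 2.4890.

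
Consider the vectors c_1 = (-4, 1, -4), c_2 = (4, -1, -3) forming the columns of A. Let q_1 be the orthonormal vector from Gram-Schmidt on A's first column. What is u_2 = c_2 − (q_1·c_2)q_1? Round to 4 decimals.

q_1 = c_1/‖c_1‖ = (-4, 1, -4)/5.7446 = (-0.6963, 0.1741, -0.6963).
r_{12} = q_1·c_2 = -0.8704.
u_2 = c_2 + 0.8704·q_1 = (3.3939, -0.8485, -3.6061).

u_2 = (3.3939, -0.8485, -3.6061)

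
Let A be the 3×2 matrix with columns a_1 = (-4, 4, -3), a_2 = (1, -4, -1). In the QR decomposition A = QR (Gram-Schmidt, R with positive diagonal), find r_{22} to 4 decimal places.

e_1 = a_1/‖a_1‖ = (-4, 4, -3)/6.4031 = (-0.6247, 0.6247, -0.4685).
r_{12} = e_1·a_2 = -2.6550.
u_2 = a_2 + 2.6550·e_1 = (-0.6585, -2.3415, -2.2439).
r_{22} = ‖u_2‖ = 3.3093.

r_{22} = 3.3093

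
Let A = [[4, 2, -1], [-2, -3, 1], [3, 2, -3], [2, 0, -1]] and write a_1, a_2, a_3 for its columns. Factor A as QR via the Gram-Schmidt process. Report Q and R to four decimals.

Q = [[0.6963, -0.1921, 0.5641], [-0.3482, -0.8094, -0.1612], [0.5222, 0.0823, -0.8058], [0.3482, -0.5488, -0.0806]], R = [[5.7446, 3.4816, -2.9593], [0.0000, 2.2088, -0.3155], [0.0000, 0.0000, 1.7728]]

a_1 = (4, -2, 3, 2); ‖a_1‖ = 5.7446, so q_1 = (0.6963, -0.3482, 0.5222, 0.3482).
q_1·a_2 = 0.6963·2 + (-0.3482)·(-3) + 0.5222·2 + 0.3482·0 = 3.4816.
u_2 = a_2 − 3.4816·q_1 = (-0.4242, -1.7879, 0.1818, -1.2121).
‖u_2‖ = 2.2088, so q_2 = (-0.1921, -0.8094, 0.0823, -0.5488).
q_1·a_3 = 0.6963·(-1) + (-0.3482)·1 + 0.5222·(-3) + 0.3482·(-1) = -2.9593; q_2·a_3 = (-0.1921)·(-1) + (-0.8094)·1 + 0.0823·(-3) + (-0.5488)·(-1) = -0.3155.
u_3 = a_3 + 2.9593·q_1 + 0.3155·q_2 = (1.0000, -0.2857, -1.4286, -0.1429).
‖u_3‖ = 1.7728, so q_3 = (0.5641, -0.1612, -0.8058, -0.0806).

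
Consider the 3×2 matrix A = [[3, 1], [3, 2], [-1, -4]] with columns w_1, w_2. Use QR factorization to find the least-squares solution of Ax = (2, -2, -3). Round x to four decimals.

x = (-0.2913, 0.6565)

q_1 = w_1/‖w_1‖ = (3, 3, -1)/4.3589 = (0.6882, 0.6882, -0.2294).
r_{12} = q_1·w_2 = 2.9824.
u_2 = w_2 − 2.9824·q_1 = (-1.0526, -0.0526, -3.3158).
‖u_2‖ = 3.4793, so q_2 = (-0.3025, -0.0151, -0.9530).
Qᵀb = (0.6882, 2.2842).
Back-substitute: x_2 = 2.2842/3.4793 = 0.6565.
x_1 = (0.6882 − 2.9824·0.6565)/4.3589 = -0.2913.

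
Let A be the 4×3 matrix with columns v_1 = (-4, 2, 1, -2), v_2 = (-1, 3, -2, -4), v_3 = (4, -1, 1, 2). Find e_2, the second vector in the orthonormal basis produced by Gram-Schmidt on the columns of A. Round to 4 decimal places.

v_1 = (-4, 2, 1, -2); ‖v_1‖ = 5.0000, so e_1 = (-0.8000, 0.4000, 0.2000, -0.4000).
e_1·v_2 = (-0.8000)·(-1) + 0.4000·3 + 0.2000·(-2) + (-0.4000)·(-4) = 3.2000.
u_2 = v_2 − 3.2000·e_1 = (1.5600, 1.7200, -2.6400, -2.7200).
‖u_2‖ = 4.4452, so e_2 = (0.3509, 0.3869, -0.5939, -0.6119).

e_2 = (0.3509, 0.3869, -0.5939, -0.6119)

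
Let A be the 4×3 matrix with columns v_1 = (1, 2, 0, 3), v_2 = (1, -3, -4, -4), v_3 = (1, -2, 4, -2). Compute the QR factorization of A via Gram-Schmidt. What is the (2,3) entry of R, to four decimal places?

r_{23} = -2.5812

e_1 = v_1/‖v_1‖ = (1, 2, 0, 3)/3.7417 = (0.2673, 0.5345, 0.0000, 0.8018).
r_{12} = e_1·v_2 = -4.5434.
u_2 = v_2 + 4.5434·e_1 = (2.2143, -0.5714, -4.0000, -0.3571).
‖u_2‖ = 4.6214, so e_2 = (0.4791, -0.1236, -0.8655, -0.0773).
r_{23} = e_2·v_3 = -2.5812.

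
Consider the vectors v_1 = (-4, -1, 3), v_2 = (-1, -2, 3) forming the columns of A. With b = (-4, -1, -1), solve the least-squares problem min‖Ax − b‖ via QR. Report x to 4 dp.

v_1 = (-4, -1, 3); ‖v_1‖ = 5.0990, so q_1 = (-0.7845, -0.1961, 0.5883).
q_1·v_2 = (-0.7845)·(-1) + (-0.1961)·(-2) + 0.5883·3 = 2.9417.
u_2 = v_2 − 2.9417·q_1 = (1.3077, -1.4231, 1.2692).
‖u_2‖ = 2.3122, so q_2 = (0.5656, -0.6155, 0.5489).
Qᵀb = (2.7456, -2.1957).
Back-substitute: x_2 = -2.1957/2.3122 = -0.9496.
x_1 = (2.7456 − 2.9417·(-0.9496))/5.0990 = 1.0863.

x = (1.0863, -0.9496)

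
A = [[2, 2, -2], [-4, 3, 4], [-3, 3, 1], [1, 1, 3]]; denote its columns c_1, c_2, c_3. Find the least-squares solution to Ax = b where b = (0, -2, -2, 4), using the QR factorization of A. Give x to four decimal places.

c_1 = (2, -4, -3, 1); ‖c_1‖ = 5.4772, so e_1 = (0.3651, -0.7303, -0.5477, 0.1826).
e_1·c_2 = 0.3651·2 + (-0.7303)·3 + (-0.5477)·3 + 0.1826·1 = -2.9212.
u_2 = c_2 + 2.9212·e_1 = (3.0667, 0.8667, 1.4000, 1.5333).
‖u_2‖ = 3.8035, so e_2 = (0.8063, 0.2279, 0.3681, 0.4031).
e_1·c_3 = 0.3651·(-2) + (-0.7303)·4 + (-0.5477)·1 + 0.1826·3 = -3.6515; e_2·c_3 = 0.8063·(-2) + 0.2279·4 + 0.3681·1 + 0.4031·3 = 0.8764.
u_3 = c_3 + 3.6515·e_1 − 0.8764·e_2 = (-1.3733, 1.1336, -1.3226, 3.3134).
‖u_3‖ = 3.9873, so e_3 = (-0.3444, 0.2843, -0.3317, 0.8310).
Qᵀb = (3.2863, 0.4207, 3.4187).
Back-substitute: x_3 = 3.4187/3.9873 = 0.8574.
x_2 = (0.4207 − 0.8764·0.8574)/3.8035 = -0.0870.
x_1 = (3.2863 + 2.9212·(-0.0870) + 3.6515·0.8574)/5.4772 = 1.1252.

x = (1.1252, -0.0870, 0.8574)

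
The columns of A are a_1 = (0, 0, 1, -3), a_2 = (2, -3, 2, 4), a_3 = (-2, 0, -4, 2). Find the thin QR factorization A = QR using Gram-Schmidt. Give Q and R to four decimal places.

Q = [[0.0000, 0.4170, -0.3344], [0.0000, -0.6255, -0.7802], [0.3162, 0.6255, -0.5016], [-0.9487, 0.2085, -0.1672]], R = [[3.1623, -3.1623, -3.1623], [0.0000, 4.7958, -2.9192], [0.0000, 0.0000, 2.3406]]

a_1 = (0, 0, 1, -3); ‖a_1‖ = 3.1623, so q_1 = (0.0000, 0.0000, 0.3162, -0.9487).
q_1·a_2 = 0.0000·2 + 0.0000·(-3) + 0.3162·2 + (-0.9487)·4 = -3.1623.
u_2 = a_2 + 3.1623·q_1 = (2.0000, -3.0000, 3.0000, 1.0000).
‖u_2‖ = 4.7958, so q_2 = (0.4170, -0.6255, 0.6255, 0.2085).
q_1·a_3 = 0.0000·(-2) + 0.0000·0 + 0.3162·(-4) + (-0.9487)·2 = -3.1623; q_2·a_3 = 0.4170·(-2) + (-0.6255)·0 + 0.6255·(-4) + 0.2085·2 = -2.9192.
u_3 = a_3 + 3.1623·q_1 + 2.9192·q_2 = (-0.7826, -1.8261, -1.1739, -0.3913).
‖u_3‖ = 2.3406, so q_3 = (-0.3344, -0.7802, -0.5016, -0.1672).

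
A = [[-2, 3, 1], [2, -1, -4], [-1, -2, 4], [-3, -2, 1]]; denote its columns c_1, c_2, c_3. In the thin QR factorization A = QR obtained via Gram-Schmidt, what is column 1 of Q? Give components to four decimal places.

e_1 = (-0.4714, 0.4714, -0.2357, -0.7071)

c_1 = (-2, 2, -1, -3); ‖c_1‖ = 4.2426, so e_1 = (-0.4714, 0.4714, -0.2357, -0.7071).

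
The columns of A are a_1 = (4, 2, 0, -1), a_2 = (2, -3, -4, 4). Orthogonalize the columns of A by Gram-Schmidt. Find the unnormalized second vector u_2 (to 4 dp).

u_2 = (2.3810, -2.8095, -4.0000, 3.9048)

e_1 = a_1/‖a_1‖ = (4, 2, 0, -1)/4.5826 = (0.8729, 0.4364, 0.0000, -0.2182).
r_{12} = e_1·a_2 = -0.4364.
u_2 = a_2 + 0.4364·e_1 = (2.3810, -2.8095, -4.0000, 3.9048).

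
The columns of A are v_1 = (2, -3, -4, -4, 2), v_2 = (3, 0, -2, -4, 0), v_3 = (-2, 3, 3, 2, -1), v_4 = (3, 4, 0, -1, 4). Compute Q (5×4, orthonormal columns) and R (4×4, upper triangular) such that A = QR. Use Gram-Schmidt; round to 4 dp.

Q = [[0.2857, 0.5445, -0.6024, 0.4831], [-0.4286, 0.5633, 0.4539, 0.3274], [-0.5714, 0.1377, 0.0614, -0.0080], [-0.5714, -0.4757, -0.4825, 0.3663], [0.2857, -0.3755, 0.4411, 0.7247]], R = [[7.0000, 4.2857, -5.0000, 0.8571], [0.0000, 3.2608, 0.4381, 2.8602], [0.0000, 0.0000, 1.3446, 2.2553], [0.0000, 0.0000, 0.0000, 5.2913]]

v_1 = (2, -3, -4, -4, 2); ‖v_1‖ = 7.0000, so e_1 = (0.2857, -0.4286, -0.5714, -0.5714, 0.2857).
e_1·v_2 = 0.2857·3 + (-0.4286)·0 + (-0.5714)·(-2) + (-0.5714)·(-4) + 0.2857·0 = 4.2857.
u_2 = v_2 − 4.2857·e_1 = (1.7755, 1.8367, 0.4490, -1.5510, -1.2245).
‖u_2‖ = 3.2608, so e_2 = (0.5445, 0.5633, 0.1377, -0.4757, -0.3755).
e_1·v_3 = 0.2857·(-2) + (-0.4286)·3 + (-0.5714)·3 + (-0.5714)·2 + 0.2857·(-1) = -5.0000; e_2·v_3 = 0.5445·(-2) + 0.5633·3 + 0.1377·3 + (-0.4757)·2 + (-0.3755)·(-1) = 0.4381.
u_3 = v_3 + 5.0000·e_1 − 0.4381·e_2 = (-0.8100, 0.6104, 0.0825, -0.6488, 0.5931).
‖u_3‖ = 1.3446, so e_3 = (-0.6024, 0.4539, 0.0614, -0.4825, 0.4411).
e_1·v_4 = 0.2857·3 + (-0.4286)·4 + (-0.5714)·0 + (-0.5714)·(-1) + 0.2857·4 = 0.8571; e_2·v_4 = 0.5445·3 + 0.5633·4 + 0.1377·0 + (-0.4757)·(-1) + (-0.3755)·4 = 2.8602; e_3·v_4 = (-0.6024)·3 + 0.4539·4 + 0.0614·0 + (-0.4825)·(-1) + 0.4411·4 = 2.2553.
u_4 = v_4 − 0.8571·e_1 − 2.8602·e_2 − 2.2553·e_3 = (2.5563, 1.7325, -0.0425, 1.9384, 3.8344).
‖u_4‖ = 5.2913, so e_4 = (0.4831, 0.3274, -0.0080, 0.3663, 0.7247).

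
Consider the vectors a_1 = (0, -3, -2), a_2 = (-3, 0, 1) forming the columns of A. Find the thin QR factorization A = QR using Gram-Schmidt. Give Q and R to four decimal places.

Q = [[0.0000, -0.9636], [-0.8321, -0.1482], [-0.5547, 0.2224]], R = [[3.6056, -0.5547], [0.0000, 3.1132]]

q_1 = a_1/‖a_1‖ = (0, -3, -2)/3.6056 = (0.0000, -0.8321, -0.5547).
r_{12} = q_1·a_2 = -0.5547.
u_2 = a_2 + 0.5547·q_1 = (-3.0000, -0.4615, 0.6923).
‖u_2‖ = 3.1132, so q_2 = (-0.9636, -0.1482, 0.2224).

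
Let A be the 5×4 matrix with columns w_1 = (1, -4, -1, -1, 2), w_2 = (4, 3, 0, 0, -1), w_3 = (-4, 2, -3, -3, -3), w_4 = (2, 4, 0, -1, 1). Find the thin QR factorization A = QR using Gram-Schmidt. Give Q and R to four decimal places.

q_1 = w_1/‖w_1‖ = (1, -4, -1, -1, 2)/4.7958 = (0.2085, -0.8341, -0.2085, -0.2085, 0.4170).
r_{12} = q_1·w_2 = -2.0851.
u_2 = w_2 + 2.0851·q_1 = (4.4348, 1.2609, -0.4348, -0.4348, -0.1304).
‖u_2‖ = 4.6532, so q_2 = (0.9531, 0.2710, -0.0934, -0.0934, -0.0280).
r_{13} = q_1·w_3 = -2.5022; r_{23} = q_2·w_3 = -2.6256.
u_3 = w_3 + 2.5022·q_1 + 2.6256·q_2 = (-0.9759, 0.6245, -3.7671, -3.7671, -2.0301).
‖u_3‖ = 5.8177, so q_3 = (-0.1677, 0.1073, -0.6475, -0.6475, -0.3490).
r_{14} = q_1·w_4 = -2.2937; r_{24} = q_2·w_4 = 3.0554; r_{34} = q_3·w_4 = 0.3924.
u_4 = w_4 + 2.2937·q_1 − 3.0554·q_2 − 0.3924·q_3 = (-0.3679, 1.2169, 0.0613, -0.9387, 2.1791).
‖u_4‖ = 2.6925, so q_4 = (-0.1366, 0.4520, 0.0228, -0.3486, 0.8093).

Q = [[0.2085, 0.9531, -0.1677, -0.1366], [-0.8341, 0.2710, 0.1073, 0.4520], [-0.2085, -0.0934, -0.6475, 0.0228], [-0.2085, -0.0934, -0.6475, -0.3486], [0.4170, -0.0280, -0.3490, 0.8093]], R = [[4.7958, -2.0851, -2.5022, -2.2937], [0.0000, 4.6532, -2.6256, 3.0554], [0.0000, 0.0000, 5.8177, 0.3924], [0.0000, 0.0000, 0.0000, 2.6925]]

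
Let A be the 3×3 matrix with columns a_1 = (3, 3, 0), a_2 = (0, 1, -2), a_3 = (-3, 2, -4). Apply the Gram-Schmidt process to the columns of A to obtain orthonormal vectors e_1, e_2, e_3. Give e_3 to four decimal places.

a_1 = (3, 3, 0); ‖a_1‖ = 4.2426, so e_1 = (0.7071, 0.7071, 0.0000).
e_1·a_2 = 0.7071·0 + 0.7071·1 + 0.0000·(-2) = 0.7071.
u_2 = a_2 − 0.7071·e_1 = (-0.5000, 0.5000, -2.0000).
‖u_2‖ = 2.1213, so e_2 = (-0.2357, 0.2357, -0.9428).
e_1·a_3 = 0.7071·(-3) + 0.7071·2 + 0.0000·(-4) = -0.7071; e_2·a_3 = (-0.2357)·(-3) + 0.2357·2 + (-0.9428)·(-4) = 4.9497.
u_3 = a_3 + 0.7071·e_1 − 4.9497·e_2 = (-1.3333, 1.3333, 0.6667).
‖u_3‖ = 2.0000, so e_3 = (-0.6667, 0.6667, 0.3333).

e_3 = (-0.6667, 0.6667, 0.3333)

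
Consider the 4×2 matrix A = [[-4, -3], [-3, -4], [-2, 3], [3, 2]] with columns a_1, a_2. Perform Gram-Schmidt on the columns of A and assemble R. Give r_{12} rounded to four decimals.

r_{12} = 3.8933

a_1 = (-4, -3, -2, 3); ‖a_1‖ = 6.1644, so e_1 = (-0.6489, -0.4867, -0.3244, 0.4867).
r_{12} = e_1·a_2 = 3.8933.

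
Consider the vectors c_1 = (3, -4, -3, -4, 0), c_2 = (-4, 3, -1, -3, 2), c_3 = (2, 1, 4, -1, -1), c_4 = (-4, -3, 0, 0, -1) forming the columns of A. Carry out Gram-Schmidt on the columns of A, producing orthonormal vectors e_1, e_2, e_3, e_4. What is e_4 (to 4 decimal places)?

e_1 = c_1/‖c_1‖ = (3, -4, -3, -4, 0)/7.0711 = (0.4243, -0.5657, -0.4243, -0.5657, 0.0000).
r_{12} = e_1·c_2 = -1.2728.
u_2 = c_2 + 1.2728·e_1 = (-3.4600, 2.2800, -1.5400, -3.7200, 2.0000).
‖u_2‖ = 6.1139, so e_2 = (-0.5659, 0.3729, -0.2519, -0.6084, 0.3271).
r_{13} = e_1·c_3 = -0.8485; r_{23} = e_2·c_3 = -1.4851.
u_3 = c_3 + 0.8485·e_1 + 1.4851·e_2 = (1.5195, 1.0738, 3.2659, -2.3836, -0.5142).
‖u_3‖ = 4.4804, so e_3 = (0.3391, 0.2397, 0.7289, -0.5320, -0.1148).
r_{14} = e_1·c_4 = 0.0000; r_{24} = e_2·c_4 = 0.8178; r_{34} = e_3·c_4 = -1.9608.
u_4 = c_4 + 0.0000·e_1 − 0.8178·e_2 + 1.9608·e_3 = (-2.8722, -2.8350, 1.6353, -0.5456, -1.4926).
‖u_4‖ = 4.6353, so e_4 = (-0.6196, -0.6116, 0.3528, -0.1177, -0.3220).

e_4 = (-0.6196, -0.6116, 0.3528, -0.1177, -0.3220)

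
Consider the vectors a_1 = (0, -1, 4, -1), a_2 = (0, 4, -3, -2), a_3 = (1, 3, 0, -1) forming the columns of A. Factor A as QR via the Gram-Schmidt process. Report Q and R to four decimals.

q_1 = a_1/‖a_1‖ = (0, -1, 4, -1)/4.2426 = (0.0000, -0.2357, 0.9428, -0.2357).
r_{12} = q_1·a_2 = -3.2998.
u_2 = a_2 + 3.2998·q_1 = (0.0000, 3.2222, 0.1111, -2.7778).
‖u_2‖ = 4.2557, so q_2 = (0.0000, 0.7572, 0.0261, -0.6527).
r_{13} = q_1·a_3 = -0.4714; r_{23} = q_2·a_3 = 2.9242.
u_3 = a_3 + 0.4714·q_1 − 2.9242·q_2 = (1.0000, 0.6748, 0.3681, 0.7975).
‖u_3‖ = 1.4923, so q_3 = (0.6701, 0.4522, 0.2467, 0.5344).

Q = [[0.0000, 0.0000, 0.6701], [-0.2357, 0.7572, 0.4522], [0.9428, 0.0261, 0.2467], [-0.2357, -0.6527, 0.5344]], R = [[4.2426, -3.2998, -0.4714], [0.0000, 4.2557, 2.9242], [0.0000, 0.0000, 1.4923]]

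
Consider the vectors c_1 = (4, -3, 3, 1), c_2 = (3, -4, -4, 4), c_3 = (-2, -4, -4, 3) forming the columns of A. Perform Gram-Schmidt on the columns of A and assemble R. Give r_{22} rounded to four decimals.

c_1 = (4, -3, 3, 1); ‖c_1‖ = 5.9161, so q_1 = (0.6761, -0.5071, 0.5071, 0.1690).
q_1·c_2 = 0.6761·3 + (-0.5071)·(-4) + 0.5071·(-4) + 0.1690·4 = 2.7045.
u_2 = c_2 − 2.7045·q_1 = (1.1714, -2.6286, -5.3714, 3.5429).
r_{22} = ‖u_2‖ = 7.0488.

r_{22} = 7.0488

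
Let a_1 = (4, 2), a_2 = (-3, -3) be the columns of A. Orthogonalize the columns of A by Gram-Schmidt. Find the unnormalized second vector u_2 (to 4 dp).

u_2 = (0.6000, -1.2000)

a_1 = (4, 2); ‖a_1‖ = 4.4721, so e_1 = (0.8944, 0.4472).
e_1·a_2 = 0.8944·(-3) + 0.4472·(-3) = -4.0249.
u_2 = a_2 + 4.0249·e_1 = (0.6000, -1.2000).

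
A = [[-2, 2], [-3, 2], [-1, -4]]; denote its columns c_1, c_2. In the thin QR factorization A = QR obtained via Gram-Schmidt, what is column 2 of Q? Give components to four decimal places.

c_1 = (-2, -3, -1); ‖c_1‖ = 3.7417, so e_1 = (-0.5345, -0.8018, -0.2673).
e_1·c_2 = (-0.5345)·2 + (-0.8018)·2 + (-0.2673)·(-4) = -1.6036.
u_2 = c_2 + 1.6036·e_1 = (1.1429, 0.7143, -4.4286).
‖u_2‖ = 4.6291, so e_2 = (0.2469, 0.1543, -0.9567).

e_2 = (0.2469, 0.1543, -0.9567)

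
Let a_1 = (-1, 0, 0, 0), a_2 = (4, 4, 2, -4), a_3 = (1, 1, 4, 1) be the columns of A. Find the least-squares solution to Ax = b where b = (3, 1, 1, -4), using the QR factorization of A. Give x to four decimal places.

a_1 = (-1, 0, 0, 0); ‖a_1‖ = 1.0000, so q_1 = (-1.0000, 0.0000, 0.0000, 0.0000).
q_1·a_2 = (-1.0000)·4 + 0.0000·4 + 0.0000·2 + 0.0000·(-4) = -4.0000.
u_2 = a_2 + 4.0000·q_1 = (0.0000, 4.0000, 2.0000, -4.0000).
‖u_2‖ = 6.0000, so q_2 = (0.0000, 0.6667, 0.3333, -0.6667).
q_1·a_3 = (-1.0000)·1 + 0.0000·1 + 0.0000·4 + 0.0000·1 = -1.0000; q_2·a_3 = 0.0000·1 + 0.6667·1 + 0.3333·4 + (-0.6667)·1 = 1.3333.
u_3 = a_3 + 1.0000·q_1 − 1.3333·q_2 = (0.0000, 0.1111, 3.5556, 1.8889).
‖u_3‖ = 4.0277, so q_3 = (0.0000, 0.0276, 0.8828, 0.4690).
Qᵀb = (-3.0000, 3.6667, -0.9655).
Back-substitute: x_3 = -0.9655/4.0277 = -0.2397.
x_2 = (3.6667 − 1.3333·(-0.2397))/6.0000 = 0.6644.
x_1 = (-3.0000 + 4.0000·0.6644 + 1.0000·(-0.2397))/1.0000 = -0.5822.

x = (-0.5822, 0.6644, -0.2397)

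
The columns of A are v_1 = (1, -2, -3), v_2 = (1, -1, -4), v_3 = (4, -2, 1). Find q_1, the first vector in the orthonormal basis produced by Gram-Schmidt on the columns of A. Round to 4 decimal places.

v_1 = (1, -2, -3); ‖v_1‖ = 3.7417, so q_1 = (0.2673, -0.5345, -0.8018).

q_1 = (0.2673, -0.5345, -0.8018)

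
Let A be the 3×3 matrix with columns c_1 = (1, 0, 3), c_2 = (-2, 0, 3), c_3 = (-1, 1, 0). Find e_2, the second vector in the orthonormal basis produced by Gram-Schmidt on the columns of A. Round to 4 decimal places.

c_1 = (1, 0, 3); ‖c_1‖ = 3.1623, so e_1 = (0.3162, 0.0000, 0.9487).
e_1·c_2 = 0.3162·(-2) + 0.0000·0 + 0.9487·3 = 2.2136.
u_2 = c_2 − 2.2136·e_1 = (-2.7000, 0.0000, 0.9000).
‖u_2‖ = 2.8460, so e_2 = (-0.9487, 0.0000, 0.3162).

e_2 = (-0.9487, 0.0000, 0.3162)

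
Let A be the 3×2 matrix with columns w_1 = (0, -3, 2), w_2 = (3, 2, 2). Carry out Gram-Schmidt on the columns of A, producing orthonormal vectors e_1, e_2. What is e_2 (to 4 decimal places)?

e_1 = w_1/‖w_1‖ = (0, -3, 2)/3.6056 = (0.0000, -0.8321, 0.5547).
r_{12} = e_1·w_2 = -0.5547.
u_2 = w_2 + 0.5547·e_1 = (3.0000, 1.5385, 2.3077).
‖u_2‖ = 4.0856, so e_2 = (0.7343, 0.3766, 0.5648).

e_2 = (0.7343, 0.3766, 0.5648)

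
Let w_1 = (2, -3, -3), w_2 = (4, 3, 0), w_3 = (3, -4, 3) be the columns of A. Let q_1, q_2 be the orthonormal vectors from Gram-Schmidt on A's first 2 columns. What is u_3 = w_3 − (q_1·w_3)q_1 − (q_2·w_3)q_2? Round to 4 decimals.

u_3 = (2.1148, -2.8197, 4.2295)

q_1 = w_1/‖w_1‖ = (2, -3, -3)/4.6904 = (0.4264, -0.6396, -0.6396).
r_{12} = q_1·w_2 = -0.2132.
u_2 = w_2 + 0.2132·q_1 = (4.0909, 2.8636, -0.1364).
‖u_2‖ = 4.9955, so q_2 = (0.8189, 0.5732, -0.0273).
r_{13} = q_1·w_3 = 1.9188; r_{23} = q_2·w_3 = 0.0819.
u_3 = w_3 − 1.9188·q_1 − 0.0819·q_2 = (2.1148, -2.8197, 4.2295).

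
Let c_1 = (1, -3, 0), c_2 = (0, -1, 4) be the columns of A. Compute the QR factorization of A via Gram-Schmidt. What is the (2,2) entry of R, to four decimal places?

r_{22} = 4.0125

e_1 = c_1/‖c_1‖ = (1, -3, 0)/3.1623 = (0.3162, -0.9487, 0.0000).
r_{12} = e_1·c_2 = 0.9487.
u_2 = c_2 − 0.9487·e_1 = (-0.3000, -0.1000, 4.0000).
r_{22} = ‖u_2‖ = 4.0125.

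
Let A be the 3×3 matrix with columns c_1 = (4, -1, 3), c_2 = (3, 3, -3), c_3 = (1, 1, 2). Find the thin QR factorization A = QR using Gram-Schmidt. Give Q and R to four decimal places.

Q = [[0.7845, 0.5774, -0.2265], [-0.1961, 0.5774, 0.7926], [0.5883, -0.5774, 0.5661]], R = [[5.0990, 0.0000, 1.7650], [0.0000, 5.1962, 0.0000], [0.0000, 0.0000, 1.6984]]

c_1 = (4, -1, 3); ‖c_1‖ = 5.0990, so e_1 = (0.7845, -0.1961, 0.5883).
e_1·c_2 = 0.7845·3 + (-0.1961)·3 + 0.5883·(-3) = 0.0000.
u_2 = c_2 − 0.0000·e_1 = (3.0000, 3.0000, -3.0000).
‖u_2‖ = 5.1962, so e_2 = (0.5774, 0.5774, -0.5774).
e_1·c_3 = 0.7845·1 + (-0.1961)·1 + 0.5883·2 = 1.7650; e_2·c_3 = 0.5774·1 + 0.5774·1 + (-0.5774)·2 = 0.0000.
u_3 = c_3 − 1.7650·e_1 + 0.0000·e_2 = (-0.3846, 1.3462, 0.9615).
‖u_3‖ = 1.6984, so e_3 = (-0.2265, 0.7926, 0.5661).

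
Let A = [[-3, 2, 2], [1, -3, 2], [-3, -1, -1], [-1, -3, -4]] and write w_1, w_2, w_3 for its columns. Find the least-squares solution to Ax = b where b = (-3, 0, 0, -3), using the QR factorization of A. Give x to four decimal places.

w_1 = (-3, 1, -3, -1); ‖w_1‖ = 4.4721, so e_1 = (-0.6708, 0.2236, -0.6708, -0.2236).
e_1·w_2 = (-0.6708)·2 + 0.2236·(-3) + (-0.6708)·(-1) + (-0.2236)·(-3) = -0.6708.
u_2 = w_2 + 0.6708·e_1 = (1.5500, -2.8500, -1.4500, -3.1500).
‖u_2‖ = 4.7487, so e_2 = (0.3264, -0.6002, -0.3053, -0.6633).
e_1·w_3 = (-0.6708)·2 + 0.2236·2 + (-0.6708)·(-1) + (-0.2236)·(-4) = 0.6708; e_2·w_3 = 0.3264·2 + (-0.6002)·2 + (-0.3053)·(-1) + (-0.6633)·(-4) = 2.4112.
u_3 = w_3 − 0.6708·e_1 − 2.4112·e_2 = (1.6630, 3.2971, 0.1863, -2.2506).
‖u_3‖ = 4.3285, so e_3 = (0.3842, 0.7617, 0.0430, -0.5199).
Qᵀb = (2.6833, 1.0108, 0.4072).
Back-substitute: x_3 = 0.4072/4.3285 = 0.0941.
x_2 = (1.0108 − 2.4112·0.0941)/4.7487 = 0.1651.
x_1 = (2.6833 + 0.6708·0.1651 − 0.6708·0.0941)/4.4721 = 0.6107.

x = (0.6107, 0.1651, 0.0941)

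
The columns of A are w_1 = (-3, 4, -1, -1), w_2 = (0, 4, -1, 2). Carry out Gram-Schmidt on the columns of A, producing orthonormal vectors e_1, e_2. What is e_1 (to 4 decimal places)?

e_1 = w_1/‖w_1‖ = (-3, 4, -1, -1)/5.1962 = (-0.5774, 0.7698, -0.1925, -0.1925).

e_1 = (-0.5774, 0.7698, -0.1925, -0.1925)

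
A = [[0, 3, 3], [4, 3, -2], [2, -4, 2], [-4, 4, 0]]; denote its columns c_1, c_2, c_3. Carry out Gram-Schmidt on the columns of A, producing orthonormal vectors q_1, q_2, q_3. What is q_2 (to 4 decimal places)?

q_2 = (0.4423, 0.6389, -0.4915, 0.3932)

c_1 = (0, 4, 2, -4); ‖c_1‖ = 6.0000, so q_1 = (0.0000, 0.6667, 0.3333, -0.6667).
q_1·c_2 = 0.0000·3 + 0.6667·3 + 0.3333·(-4) + (-0.6667)·4 = -2.0000.
u_2 = c_2 + 2.0000·q_1 = (3.0000, 4.3333, -3.3333, 2.6667).
‖u_2‖ = 6.7823, so q_2 = (0.4423, 0.6389, -0.4915, 0.3932).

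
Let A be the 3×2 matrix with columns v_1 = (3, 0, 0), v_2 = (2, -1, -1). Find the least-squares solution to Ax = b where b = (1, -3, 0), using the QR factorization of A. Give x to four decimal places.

q_1 = v_1/‖v_1‖ = (3, 0, 0)/3.0000 = (1.0000, 0.0000, 0.0000).
r_{12} = q_1·v_2 = 2.0000.
u_2 = v_2 − 2.0000·q_1 = (0.0000, -1.0000, -1.0000).
‖u_2‖ = 1.4142, so q_2 = (0.0000, -0.7071, -0.7071).
Qᵀb = (1.0000, 2.1213).
Back-substitute: x_2 = 2.1213/1.4142 = 1.5000.
x_1 = (1.0000 − 2.0000·1.5000)/3.0000 = -0.6667.

x = (-0.6667, 1.5000)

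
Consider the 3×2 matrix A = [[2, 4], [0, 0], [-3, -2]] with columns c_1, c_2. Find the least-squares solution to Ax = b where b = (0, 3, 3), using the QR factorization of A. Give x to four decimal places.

c_1 = (2, 0, -3); ‖c_1‖ = 3.6056, so q_1 = (0.5547, 0.0000, -0.8321).
q_1·c_2 = 0.5547·4 + 0.0000·0 + (-0.8321)·(-2) = 3.8829.
u_2 = c_2 − 3.8829·q_1 = (1.8462, 0.0000, 1.2308).
‖u_2‖ = 2.2188, so q_2 = (0.8321, 0.0000, 0.5547).
Qᵀb = (-2.4962, 1.6641).
Back-substitute: x_2 = 1.6641/2.2188 = 0.7500.
x_1 = (-2.4962 − 3.8829·0.7500)/3.6056 = -1.5000.

x = (-1.5000, 0.7500)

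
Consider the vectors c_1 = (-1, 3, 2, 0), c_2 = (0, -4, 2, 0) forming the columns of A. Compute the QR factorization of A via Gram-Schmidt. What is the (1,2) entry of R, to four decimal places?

c_1 = (-1, 3, 2, 0); ‖c_1‖ = 3.7417, so e_1 = (-0.2673, 0.8018, 0.5345, 0.0000).
r_{12} = e_1·c_2 = -2.1381.

r_{12} = -2.1381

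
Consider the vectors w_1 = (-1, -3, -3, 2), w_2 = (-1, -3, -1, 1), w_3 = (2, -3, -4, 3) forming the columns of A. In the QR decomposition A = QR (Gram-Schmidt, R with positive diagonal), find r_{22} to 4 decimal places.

w_1 = (-1, -3, -3, 2); ‖w_1‖ = 4.7958, so q_1 = (-0.2085, -0.6255, -0.6255, 0.4170).
q_1·w_2 = (-0.2085)·(-1) + (-0.6255)·(-3) + (-0.6255)·(-1) + 0.4170·1 = 3.1277.
u_2 = w_2 − 3.1277·q_1 = (-0.3478, -1.0435, 0.9565, -0.3043).
r_{22} = ‖u_2‖ = 1.4891.

r_{22} = 1.4891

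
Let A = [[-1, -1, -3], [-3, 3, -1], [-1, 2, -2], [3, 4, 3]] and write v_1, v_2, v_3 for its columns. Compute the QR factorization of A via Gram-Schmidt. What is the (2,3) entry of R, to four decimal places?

v_1 = (-1, -3, -1, 3); ‖v_1‖ = 4.4721, so q_1 = (-0.2236, -0.6708, -0.2236, 0.6708).
q_1·v_2 = (-0.2236)·(-1) + (-0.6708)·3 + (-0.2236)·2 + 0.6708·4 = 0.4472.
u_2 = v_2 − 0.4472·q_1 = (-0.9000, 3.3000, 2.1000, 3.7000).
‖u_2‖ = 5.4589, so q_2 = (-0.1649, 0.6045, 0.3847, 0.6778).
r_{23} = q_2·v_3 = 1.1541.

r_{23} = 1.1541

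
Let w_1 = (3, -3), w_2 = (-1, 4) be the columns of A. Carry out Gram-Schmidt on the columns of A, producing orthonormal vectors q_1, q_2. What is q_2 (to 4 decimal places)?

w_1 = (3, -3); ‖w_1‖ = 4.2426, so q_1 = (0.7071, -0.7071).
q_1·w_2 = 0.7071·(-1) + (-0.7071)·4 = -3.5355.
u_2 = w_2 + 3.5355·q_1 = (1.5000, 1.5000).
‖u_2‖ = 2.1213, so q_2 = (0.7071, 0.7071).

q_2 = (0.7071, 0.7071)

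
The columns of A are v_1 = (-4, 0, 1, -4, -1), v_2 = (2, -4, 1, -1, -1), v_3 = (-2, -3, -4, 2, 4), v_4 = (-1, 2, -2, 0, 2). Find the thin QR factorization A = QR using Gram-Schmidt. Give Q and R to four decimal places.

Q = [[-0.6860, 0.3689, -0.4019, 0.4815], [0.0000, -0.8362, -0.5014, 0.2222], [0.1715, 0.2213, -0.5333, -0.3704], [-0.6860, -0.2582, 0.1352, -0.6667], [-0.1715, -0.2213, 0.5333, 0.3704]], R = [[5.8310, -0.3430, -1.3720, 0.0000], [0.0000, 4.7836, -0.5165, -2.9267], [0.0000, 0.0000, 6.8448, 1.5323], [0.0000, 0.0000, 0.0000, 1.4444]]

v_1 = (-4, 0, 1, -4, -1); ‖v_1‖ = 5.8310, so e_1 = (-0.6860, 0.0000, 0.1715, -0.6860, -0.1715).
e_1·v_2 = (-0.6860)·2 + 0.0000·(-4) + 0.1715·1 + (-0.6860)·(-1) + (-0.1715)·(-1) = -0.3430.
u_2 = v_2 + 0.3430·e_1 = (1.7647, -4.0000, 1.0588, -1.2353, -1.0588).
‖u_2‖ = 4.7836, so e_2 = (0.3689, -0.8362, 0.2213, -0.2582, -0.2213).
e_1·v_3 = (-0.6860)·(-2) + 0.0000·(-3) + 0.1715·(-4) + (-0.6860)·2 + (-0.1715)·4 = -1.3720; e_2·v_3 = 0.3689·(-2) + (-0.8362)·(-3) + 0.2213·(-4) + (-0.2582)·2 + (-0.2213)·4 = -0.5165.
u_3 = v_3 + 1.3720·e_1 + 0.5165·e_2 = (-2.7506, -3.4319, -3.6504, 0.9254, 3.6504).
‖u_3‖ = 6.8448, so e_3 = (-0.4019, -0.5014, -0.5333, 0.1352, 0.5333).
e_1·v_4 = (-0.6860)·(-1) + 0.0000·2 + 0.1715·(-2) + (-0.6860)·0 + (-0.1715)·2 = 0.0000; e_2·v_4 = 0.3689·(-1) + (-0.8362)·2 + 0.2213·(-2) + (-0.2582)·0 + (-0.2213)·2 = -2.9267; e_3·v_4 = (-0.4019)·(-1) + (-0.5014)·2 + (-0.5333)·(-2) + 0.1352·0 + 0.5333·2 = 1.5323.
u_4 = v_4 + 0.0000·e_1 + 2.9267·e_2 − 1.5323·e_3 = (0.6955, 0.3210, -0.5350, -0.9630, 0.5350).
‖u_4‖ = 1.4444, so e_4 = (0.4815, 0.2222, -0.3704, -0.6667, 0.3704).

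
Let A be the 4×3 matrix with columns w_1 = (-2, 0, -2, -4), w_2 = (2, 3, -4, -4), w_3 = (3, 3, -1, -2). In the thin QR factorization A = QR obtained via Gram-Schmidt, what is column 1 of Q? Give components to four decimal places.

w_1 = (-2, 0, -2, -4); ‖w_1‖ = 4.8990, so q_1 = (-0.4082, 0.0000, -0.4082, -0.8165).

q_1 = (-0.4082, 0.0000, -0.4082, -0.8165)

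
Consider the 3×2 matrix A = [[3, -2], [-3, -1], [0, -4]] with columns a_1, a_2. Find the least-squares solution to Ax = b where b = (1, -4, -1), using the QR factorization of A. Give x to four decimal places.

x = (0.9024, 0.4146)

a_1 = (3, -3, 0); ‖a_1‖ = 4.2426, so q_1 = (0.7071, -0.7071, 0.0000).
q_1·a_2 = 0.7071·(-2) + (-0.7071)·(-1) + 0.0000·(-4) = -0.7071.
u_2 = a_2 + 0.7071·q_1 = (-1.5000, -1.5000, -4.0000).
‖u_2‖ = 4.5277, so q_2 = (-0.3313, -0.3313, -0.8835).
Qᵀb = (3.5355, 1.8773).
Back-substitute: x_2 = 1.8773/4.5277 = 0.4146.
x_1 = (3.5355 + 0.7071·0.4146)/4.2426 = 0.9024.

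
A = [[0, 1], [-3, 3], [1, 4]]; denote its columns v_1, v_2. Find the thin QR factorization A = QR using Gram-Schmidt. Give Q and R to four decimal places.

v_1 = (0, -3, 1); ‖v_1‖ = 3.1623, so e_1 = (0.0000, -0.9487, 0.3162).
e_1·v_2 = 0.0000·1 + (-0.9487)·3 + 0.3162·4 = -1.5811.
u_2 = v_2 + 1.5811·e_1 = (1.0000, 1.5000, 4.5000).
‖u_2‖ = 4.8477, so e_2 = (0.2063, 0.3094, 0.9283).

Q = [[0.0000, 0.2063], [-0.9487, 0.3094], [0.3162, 0.9283]], R = [[3.1623, -1.5811], [0.0000, 4.8477]]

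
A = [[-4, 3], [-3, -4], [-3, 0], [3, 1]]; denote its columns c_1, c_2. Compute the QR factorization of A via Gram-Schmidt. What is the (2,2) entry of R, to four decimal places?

c_1 = (-4, -3, -3, 3); ‖c_1‖ = 6.5574, so e_1 = (-0.6100, -0.4575, -0.4575, 0.4575).
e_1·c_2 = (-0.6100)·3 + (-0.4575)·(-4) + (-0.4575)·0 + 0.4575·1 = 0.4575.
u_2 = c_2 − 0.4575·e_1 = (3.2791, -3.7907, 0.2093, 0.7907).
r_{22} = ‖u_2‖ = 5.0785.

r_{22} = 5.0785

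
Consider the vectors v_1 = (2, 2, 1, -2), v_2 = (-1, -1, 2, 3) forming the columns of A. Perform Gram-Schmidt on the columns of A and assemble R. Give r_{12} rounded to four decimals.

r_{12} = -2.2188

q_1 = v_1/‖v_1‖ = (2, 2, 1, -2)/3.6056 = (0.5547, 0.5547, 0.2774, -0.5547).
r_{12} = q_1·v_2 = -2.2188.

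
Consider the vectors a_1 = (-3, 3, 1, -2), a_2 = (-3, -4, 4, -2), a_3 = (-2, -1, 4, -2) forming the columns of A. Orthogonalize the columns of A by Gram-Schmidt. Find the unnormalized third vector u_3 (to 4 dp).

u_3 = (0.9109, 0.4901, 1.1436, -0.0594)

a_1 = (-3, 3, 1, -2); ‖a_1‖ = 4.7958, so e_1 = (-0.6255, 0.6255, 0.2085, -0.4170).
e_1·a_2 = (-0.6255)·(-3) + 0.6255·(-4) + 0.2085·4 + (-0.4170)·(-2) = 1.0426.
u_2 = a_2 − 1.0426·e_1 = (-2.3478, -4.6522, 3.7826, -1.5652).
‖u_2‖ = 6.6267, so e_2 = (-0.3543, -0.7020, 0.5708, -0.2362).
e_1·a_3 = (-0.6255)·(-2) + 0.6255·(-1) + 0.2085·4 + (-0.4170)·(-2) = 2.2937; e_2·a_3 = (-0.3543)·(-2) + (-0.7020)·(-1) + 0.5708·4 + (-0.2362)·(-2) = 4.1663.
u_3 = a_3 − 2.2937·e_1 − 4.1663·e_2 = (0.9109, 0.4901, 1.1436, -0.0594).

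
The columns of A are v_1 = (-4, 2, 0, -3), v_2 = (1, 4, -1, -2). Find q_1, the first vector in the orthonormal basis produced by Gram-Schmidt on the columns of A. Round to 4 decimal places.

q_1 = (-0.7428, 0.3714, 0.0000, -0.5571)

v_1 = (-4, 2, 0, -3); ‖v_1‖ = 5.3852, so q_1 = (-0.7428, 0.3714, 0.0000, -0.5571).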